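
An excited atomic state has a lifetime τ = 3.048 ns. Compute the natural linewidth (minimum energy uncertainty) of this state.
107.974 neV

Using the energy-time uncertainty principle:
ΔEΔt ≥ ℏ/2

The lifetime τ represents the time uncertainty Δt.
The natural linewidth (minimum energy uncertainty) is:

ΔE = ℏ/(2τ)
ΔE = (1.055e-34 J·s) / (2 × 3.048e-09 s)
ΔE = 1.730e-26 J = 107.974 neV

This natural linewidth limits the precision of spectroscopic measurements.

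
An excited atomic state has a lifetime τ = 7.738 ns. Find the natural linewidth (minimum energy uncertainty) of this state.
42.531 neV

Using the energy-time uncertainty principle:
ΔEΔt ≥ ℏ/2

The lifetime τ represents the time uncertainty Δt.
The natural linewidth (minimum energy uncertainty) is:

ΔE = ℏ/(2τ)
ΔE = (1.055e-34 J·s) / (2 × 7.738e-09 s)
ΔE = 6.814e-27 J = 42.531 neV

This natural linewidth limits the precision of spectroscopic measurements.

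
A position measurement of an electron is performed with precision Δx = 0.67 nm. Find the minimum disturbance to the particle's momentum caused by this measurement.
7.870 × 10^-26 kg·m/s

The uncertainty principle implies that measuring position disturbs momentum:
ΔxΔp ≥ ℏ/2

When we measure position with precision Δx, we necessarily introduce a momentum uncertainty:
Δp ≥ ℏ/(2Δx)
Δp_min = (1.055e-34 J·s) / (2 × 6.700e-10 m)
Δp_min = 7.870e-26 kg·m/s

The more precisely we measure position, the greater the momentum disturbance.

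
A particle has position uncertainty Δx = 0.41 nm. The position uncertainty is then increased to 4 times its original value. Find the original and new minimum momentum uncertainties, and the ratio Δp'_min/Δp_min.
Original Δp_min = 1.286 × 10^-25 kg·m/s; new Δp'_min = 3.215 × 10^-26 kg·m/s; ratio Δp'_min/Δp_min = 1/4.

From the uncertainty principle ΔxΔp ≥ ℏ/2, the minimum momentum uncertainty is Δp_min = ℏ/(2Δx).

Original (Δx = 0.41 nm = 4.100e-10 m):
Δp_min = (1.055e-34 J·s)/(2 × 4.100e-10 m) = 1.286e-25 kg·m/s

When Δx → 4Δx:
Δp'_min = ℏ/(2 × 4Δx) = (1/4) × ℏ/(2Δx) = (1/4) × Δp_min
Δp'_min = 1/4 × 1.286e-25 kg·m/s = 3.215e-26 kg·m/s

Since Δp_min ∝ 1/Δx, when Δx is increased to 4 times its original value, Δp_min decreases to 1/4 of its original value.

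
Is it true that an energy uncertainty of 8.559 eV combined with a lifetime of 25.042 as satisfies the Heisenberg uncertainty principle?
No, it violates the uncertainty relation.

Calculate the product ΔEΔt:
ΔE = 8.559 eV = 1.371e-18 J
ΔEΔt = (1.371e-18 J) × (2.504e-17 s)
ΔEΔt = 3.434e-35 J·s

Compare to the minimum allowed value ℏ/2:
ℏ/2 = 5.273e-35 J·s

Since ΔEΔt = 3.434e-35 J·s < 5.273e-35 J·s = ℏ/2,
this violates the uncertainty relation.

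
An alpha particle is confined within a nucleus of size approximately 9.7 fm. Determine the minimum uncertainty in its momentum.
5.436 × 10^-21 kg·m/s

Using the Heisenberg uncertainty principle:
ΔxΔp ≥ ℏ/2

With Δx ≈ L = 9.700e-15 m (the confinement size):
Δp_min = ℏ/(2Δx)
Δp_min = (1.055e-34 J·s) / (2 × 9.700e-15 m)
Δp_min = 5.436e-21 kg·m/s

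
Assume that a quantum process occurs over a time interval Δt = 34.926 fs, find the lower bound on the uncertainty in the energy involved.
9.423 meV

Using the energy-time uncertainty principle:
ΔEΔt ≥ ℏ/2

The minimum uncertainty in energy is:
ΔE_min = ℏ/(2Δt)
ΔE_min = (1.055e-34 J·s) / (2 × 3.493e-14 s)
ΔE_min = 1.510e-21 J = 9.423 meV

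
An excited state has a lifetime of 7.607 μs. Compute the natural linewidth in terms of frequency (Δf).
10.461 kHz

Using the energy-time uncertainty principle and E = hf:
ΔEΔt ≥ ℏ/2
hΔf·Δt ≥ ℏ/2

The minimum frequency uncertainty is:
Δf = ℏ/(2hτ) = 1/(4πτ)
Δf = 1/(4π × 7.607e-06 s)
Δf = 1.046e+04 Hz = 10.461 kHz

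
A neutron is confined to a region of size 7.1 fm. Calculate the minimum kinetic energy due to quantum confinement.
102.764 keV

Using the uncertainty principle:

1. Position uncertainty: Δx ≈ 7.100e-15 m
2. Minimum momentum uncertainty: Δp = ℏ/(2Δx) = 7.427e-21 kg·m/s
3. Minimum kinetic energy:
   KE = (Δp)²/(2m) = (7.427e-21)²/(2 × 1.675e-27 kg)
   KE = 1.646e-14 J = 102.764 keV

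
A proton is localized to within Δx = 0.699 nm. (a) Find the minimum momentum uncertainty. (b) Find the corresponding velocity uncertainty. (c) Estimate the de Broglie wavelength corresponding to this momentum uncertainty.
(a) Δp_min = 7.543 × 10^-26 kg·m/s
(b) Δv_min = 45.099 m/s
(c) λ_dB = 8.784 nm

Step-by-step:

(a) From the uncertainty principle:
Δp_min = ℏ/(2Δx) = (1.055e-34 J·s)/(2 × 6.990e-10 m) = 7.543e-26 kg·m/s

(b) The velocity uncertainty:
Δv = Δp/m = (7.543e-26 kg·m/s)/(1.673e-27 kg) = 4.510e+01 m/s = 45.099 m/s

(c) The de Broglie wavelength for this momentum:
λ = h/p = (6.626e-34 J·s)/(7.543e-26 kg·m/s) = 8.784e-09 m = 8.784 nm

Note: The de Broglie wavelength is comparable to the localization size, as expected from wave-particle duality.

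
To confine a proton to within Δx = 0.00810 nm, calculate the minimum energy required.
79.065 meV

Localizing a particle requires giving it sufficient momentum uncertainty:

1. From uncertainty principle: Δp ≥ ℏ/(2Δx)
   Δp_min = (1.055e-34 J·s) / (2 × 8.100e-12 m)
   Δp_min = 6.510e-24 kg·m/s

2. This momentum uncertainty corresponds to kinetic energy:
   KE ≈ (Δp)²/(2m) = (6.510e-24)²/(2 × 1.673e-27 kg)
   KE = 1.267e-20 J = 79.065 meV

Tighter localization requires more energy.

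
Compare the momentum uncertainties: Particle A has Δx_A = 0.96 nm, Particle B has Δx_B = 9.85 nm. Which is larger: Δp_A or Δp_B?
Particle A has the larger minimum momentum uncertainty, by a factor of 10.26.

For each particle, the minimum momentum uncertainty is Δp_min = ℏ/(2Δx):

Particle A: Δp_A = ℏ/(2×9.600e-10 m) = 5.493e-26 kg·m/s
Particle B: Δp_B = ℏ/(2×9.850e-09 m) = 5.353e-27 kg·m/s

Ratio: Δp_A/Δp_B = 10.26

Since Δp_min ∝ 1/Δx, the particle with smaller position uncertainty (A) has larger momentum uncertainty.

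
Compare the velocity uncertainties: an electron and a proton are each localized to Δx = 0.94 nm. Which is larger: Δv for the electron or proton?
The electron has the larger minimum velocity uncertainty, by a ratio of 1836.2.

For both particles, Δp_min = ℏ/(2Δx) = 5.609e-26 kg·m/s (same for both).

The velocity uncertainty is Δv = Δp/m:
- electron: Δv = 5.609e-26 / 9.109e-31 = 6.158e+04 m/s = 61.579 km/s
- proton: Δv = 5.609e-26 / 1.673e-27 = 3.354e+01 m/s = 33.537 m/s

Ratio: 6.158e+04 / 3.354e+01 = 1836.2

The lighter particle has larger velocity uncertainty because Δv ∝ 1/m.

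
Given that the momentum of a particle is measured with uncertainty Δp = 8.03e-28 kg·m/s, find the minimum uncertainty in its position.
65.664 nm

Using the Heisenberg uncertainty principle:
ΔxΔp ≥ ℏ/2

The minimum uncertainty in position is:
Δx_min = ℏ/(2Δp)
Δx_min = (1.055e-34 J·s) / (2 × 8.030e-28 kg·m/s)
Δx_min = 6.566e-08 m = 65.664 nm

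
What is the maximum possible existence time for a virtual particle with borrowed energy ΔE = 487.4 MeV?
6.752 × 10^-25 s

Using the energy-time uncertainty principle:
ΔEΔt ≥ ℏ/2

For a virtual particle borrowing energy ΔE, the maximum lifetime is:
Δt_max = ℏ/(2ΔE)

Converting energy:
ΔE = 487.4 MeV = 7.809e-11 J

Δt_max = (1.055e-34 J·s) / (2 × 7.809e-11 J)
Δt_max = 6.752e-25 s = 6.752 × 10^-25 s

Virtual particles with higher borrowed energy exist for shorter times.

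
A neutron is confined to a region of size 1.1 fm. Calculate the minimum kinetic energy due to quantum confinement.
4.281 MeV

Using the uncertainty principle:

1. Position uncertainty: Δx ≈ 1.100e-15 m
2. Minimum momentum uncertainty: Δp = ℏ/(2Δx) = 4.794e-20 kg·m/s
3. Minimum kinetic energy:
   KE = (Δp)²/(2m) = (4.794e-20)²/(2 × 1.675e-27 kg)
   KE = 6.859e-13 J = 4.281 MeV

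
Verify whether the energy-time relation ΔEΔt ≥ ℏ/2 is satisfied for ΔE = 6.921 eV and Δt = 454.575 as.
Yes, it satisfies the uncertainty relation.

Calculate the product ΔEΔt:
ΔE = 6.921 eV = 1.109e-18 J
ΔEΔt = (1.109e-18 J) × (4.546e-16 s)
ΔEΔt = 5.041e-34 J·s

Compare to the minimum allowed value ℏ/2:
ℏ/2 = 5.273e-35 J·s

Since ΔEΔt = 5.041e-34 J·s ≥ 5.273e-35 J·s = ℏ/2,
this satisfies the uncertainty relation.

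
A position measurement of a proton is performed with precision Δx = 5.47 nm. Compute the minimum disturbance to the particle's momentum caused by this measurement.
9.640 × 10^-27 kg·m/s

The uncertainty principle implies that measuring position disturbs momentum:
ΔxΔp ≥ ℏ/2

When we measure position with precision Δx, we necessarily introduce a momentum uncertainty:
Δp ≥ ℏ/(2Δx)
Δp_min = (1.055e-34 J·s) / (2 × 5.470e-09 m)
Δp_min = 9.640e-27 kg·m/s

The more precisely we measure position, the greater the momentum disturbance.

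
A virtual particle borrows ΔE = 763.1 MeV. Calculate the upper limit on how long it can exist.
4.313 × 10^-25 s

Using the energy-time uncertainty principle:
ΔEΔt ≥ ℏ/2

For a virtual particle borrowing energy ΔE, the maximum lifetime is:
Δt_max = ℏ/(2ΔE)

Converting energy:
ΔE = 763.1 MeV = 1.223e-10 J

Δt_max = (1.055e-34 J·s) / (2 × 1.223e-10 J)
Δt_max = 4.313e-25 s = 4.313 × 10^-25 s

Virtual particles with higher borrowed energy exist for shorter times.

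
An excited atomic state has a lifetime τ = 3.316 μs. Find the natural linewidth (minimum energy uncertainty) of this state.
99.248 peV

Using the energy-time uncertainty principle:
ΔEΔt ≥ ℏ/2

The lifetime τ represents the time uncertainty Δt.
The natural linewidth (minimum energy uncertainty) is:

ΔE = ℏ/(2τ)
ΔE = (1.055e-34 J·s) / (2 × 3.316e-06 s)
ΔE = 1.590e-29 J = 99.248 peV

This natural linewidth limits the precision of spectroscopic measurements.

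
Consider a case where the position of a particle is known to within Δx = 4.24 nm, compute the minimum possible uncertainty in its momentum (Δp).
1.244 × 10^-26 kg·m/s

Using the Heisenberg uncertainty principle:
ΔxΔp ≥ ℏ/2

The minimum uncertainty in momentum is:
Δp_min = ℏ/(2Δx)
Δp_min = (1.055e-34 J·s) / (2 × 4.240e-09 m)
Δp_min = 1.244e-26 kg·m/s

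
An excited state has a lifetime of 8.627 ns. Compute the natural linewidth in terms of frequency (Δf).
9.224 MHz

Using the energy-time uncertainty principle and E = hf:
ΔEΔt ≥ ℏ/2
hΔf·Δt ≥ ℏ/2

The minimum frequency uncertainty is:
Δf = ℏ/(2hτ) = 1/(4πτ)
Δf = 1/(4π × 8.627e-09 s)
Δf = 9.224e+06 Hz = 9.224 MHz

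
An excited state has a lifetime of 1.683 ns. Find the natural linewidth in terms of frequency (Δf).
47.283 MHz

Using the energy-time uncertainty principle and E = hf:
ΔEΔt ≥ ℏ/2
hΔf·Δt ≥ ℏ/2

The minimum frequency uncertainty is:
Δf = ℏ/(2hτ) = 1/(4πτ)
Δf = 1/(4π × 1.683e-09 s)
Δf = 4.728e+07 Hz = 47.283 MHz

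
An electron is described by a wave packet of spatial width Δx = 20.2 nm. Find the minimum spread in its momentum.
2.610 × 10^-27 kg·m/s

For a wave packet, the spatial width Δx and momentum spread Δp are related by the uncertainty principle:
ΔxΔp ≥ ℏ/2

The minimum momentum spread is:
Δp_min = ℏ/(2Δx)
Δp_min = (1.055e-34 J·s) / (2 × 2.020e-08 m)
Δp_min = 2.610e-27 kg·m/s

A wave packet cannot have both a well-defined position and well-defined momentum.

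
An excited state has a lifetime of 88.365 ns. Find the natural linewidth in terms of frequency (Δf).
900.554 kHz

Using the energy-time uncertainty principle and E = hf:
ΔEΔt ≥ ℏ/2
hΔf·Δt ≥ ℏ/2

The minimum frequency uncertainty is:
Δf = ℏ/(2hτ) = 1/(4πτ)
Δf = 1/(4π × 8.836e-08 s)
Δf = 9.006e+05 Hz = 900.554 kHz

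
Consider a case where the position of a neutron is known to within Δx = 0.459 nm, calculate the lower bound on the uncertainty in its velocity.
68.586 m/s

Using the Heisenberg uncertainty principle and Δp = mΔv:
ΔxΔp ≥ ℏ/2
Δx(mΔv) ≥ ℏ/2

The minimum uncertainty in velocity is:
Δv_min = ℏ/(2mΔx)
Δv_min = (1.055e-34 J·s) / (2 × 1.675e-27 kg × 4.590e-10 m)
Δv_min = 6.859e+01 m/s = 68.586 m/s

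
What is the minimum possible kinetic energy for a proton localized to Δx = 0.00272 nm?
701.159 meV

Localizing a particle requires giving it sufficient momentum uncertainty:

1. From uncertainty principle: Δp ≥ ℏ/(2Δx)
   Δp_min = (1.055e-34 J·s) / (2 × 2.720e-12 m)
   Δp_min = 1.939e-23 kg·m/s

2. This momentum uncertainty corresponds to kinetic energy:
   KE ≈ (Δp)²/(2m) = (1.939e-23)²/(2 × 1.673e-27 kg)
   KE = 1.123e-19 J = 701.159 meV

Tighter localization requires more energy.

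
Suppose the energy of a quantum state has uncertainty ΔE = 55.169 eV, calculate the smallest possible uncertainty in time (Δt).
5.965 as

Using the energy-time uncertainty principle:
ΔEΔt ≥ ℏ/2

The minimum uncertainty in time is:
Δt_min = ℏ/(2ΔE)
Δt_min = (1.055e-34 J·s) / (2 × 8.839e-18 J)
Δt_min = 5.965e-18 s = 5.965 as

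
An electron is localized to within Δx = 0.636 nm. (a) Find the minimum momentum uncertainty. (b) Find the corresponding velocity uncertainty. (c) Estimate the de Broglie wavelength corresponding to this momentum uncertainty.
(a) Δp_min = 8.291 × 10^-26 kg·m/s
(b) Δv_min = 91.012 km/s
(c) λ_dB = 7.992 nm

Step-by-step:

(a) From the uncertainty principle:
Δp_min = ℏ/(2Δx) = (1.055e-34 J·s)/(2 × 6.360e-10 m) = 8.291e-26 kg·m/s

(b) The velocity uncertainty:
Δv = Δp/m = (8.291e-26 kg·m/s)/(9.109e-31 kg) = 9.101e+04 m/s = 91.012 km/s

(c) The de Broglie wavelength for this momentum:
λ = h/p = (6.626e-34 J·s)/(8.291e-26 kg·m/s) = 7.992e-09 m = 7.992 nm

Note: The de Broglie wavelength is comparable to the localization size, as expected from wave-particle duality.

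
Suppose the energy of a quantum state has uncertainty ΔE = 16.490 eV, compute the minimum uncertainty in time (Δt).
19.958 as

Using the energy-time uncertainty principle:
ΔEΔt ≥ ℏ/2

The minimum uncertainty in time is:
Δt_min = ℏ/(2ΔE)
Δt_min = (1.055e-34 J·s) / (2 × 2.642e-18 J)
Δt_min = 1.996e-17 s = 19.958 as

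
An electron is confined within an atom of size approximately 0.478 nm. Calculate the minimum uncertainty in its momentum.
1.103 × 10^-25 kg·m/s

Using the Heisenberg uncertainty principle:
ΔxΔp ≥ ℏ/2

With Δx ≈ L = 4.780e-10 m (the confinement size):
Δp_min = ℏ/(2Δx)
Δp_min = (1.055e-34 J·s) / (2 × 4.780e-10 m)
Δp_min = 1.103e-25 kg·m/s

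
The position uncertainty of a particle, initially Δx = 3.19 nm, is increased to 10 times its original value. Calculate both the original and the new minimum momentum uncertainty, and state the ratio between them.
Original Δp_min = 1.653 × 10^-26 kg·m/s; new Δp'_min = 1.653 × 10^-27 kg·m/s; ratio Δp'_min/Δp_min = 1/10.

From the uncertainty principle ΔxΔp ≥ ℏ/2, the minimum momentum uncertainty is Δp_min = ℏ/(2Δx).

Original (Δx = 3.19 nm = 3.190e-09 m):
Δp_min = (1.055e-34 J·s)/(2 × 3.190e-09 m) = 1.653e-26 kg·m/s

When Δx → 10Δx:
Δp'_min = ℏ/(2 × 10Δx) = (1/10) × ℏ/(2Δx) = (1/10) × Δp_min
Δp'_min = 1/10 × 1.653e-26 kg·m/s = 1.653e-27 kg·m/s

Since Δp_min ∝ 1/Δx, when Δx is increased to 10 times its original value, Δp_min decreases to 1/10 of its original value.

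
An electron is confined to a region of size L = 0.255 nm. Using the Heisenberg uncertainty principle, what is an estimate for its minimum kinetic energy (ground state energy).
146.481 meV

Using the uncertainty principle to estimate ground state energy:

1. The position uncertainty is approximately the confinement size:
   Δx ≈ L = 2.550e-10 m

2. From ΔxΔp ≥ ℏ/2, the minimum momentum uncertainty is:
   Δp ≈ ℏ/(2L) = 2.068e-25 kg·m/s

3. The kinetic energy is approximately:
   KE ≈ (Δp)²/(2m) = (2.068e-25)²/(2 × 9.109e-31 kg)
   KE ≈ 2.347e-20 J = 146.481 meV

This is an order-of-magnitude estimate of the ground state energy.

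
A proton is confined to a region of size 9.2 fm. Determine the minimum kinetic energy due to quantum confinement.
61.288 keV

Using the uncertainty principle:

1. Position uncertainty: Δx ≈ 9.200e-15 m
2. Minimum momentum uncertainty: Δp = ℏ/(2Δx) = 5.731e-21 kg·m/s
3. Minimum kinetic energy:
   KE = (Δp)²/(2m) = (5.731e-21)²/(2 × 1.673e-27 kg)
   KE = 9.819e-15 J = 61.288 keV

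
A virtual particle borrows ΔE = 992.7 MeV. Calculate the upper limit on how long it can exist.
3.315 × 10^-25 s

Using the energy-time uncertainty principle:
ΔEΔt ≥ ℏ/2

For a virtual particle borrowing energy ΔE, the maximum lifetime is:
Δt_max = ℏ/(2ΔE)

Converting energy:
ΔE = 992.7 MeV = 1.590e-10 J

Δt_max = (1.055e-34 J·s) / (2 × 1.590e-10 J)
Δt_max = 3.315e-25 s = 3.315 × 10^-25 s

Virtual particles with higher borrowed energy exist for shorter times.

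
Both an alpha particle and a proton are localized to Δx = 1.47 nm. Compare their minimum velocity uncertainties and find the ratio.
The proton has the larger minimum velocity uncertainty, by a ratio of 4.0.

For both particles, Δp_min = ℏ/(2Δx) = 3.587e-26 kg·m/s (same for both).

The velocity uncertainty is Δv = Δp/m:
- alpha particle: Δv = 3.587e-26 / 6.645e-27 = 5.398e+00 m/s = 5.398 m/s
- proton: Δv = 3.587e-26 / 1.673e-27 = 2.145e+01 m/s = 21.445 m/s

Ratio: 2.145e+01 / 5.398e+00 = 4.0

The lighter particle has larger velocity uncertainty because Δv ∝ 1/m.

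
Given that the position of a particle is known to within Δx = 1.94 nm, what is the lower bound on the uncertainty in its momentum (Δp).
2.718 × 10^-26 kg·m/s

Using the Heisenberg uncertainty principle:
ΔxΔp ≥ ℏ/2

The minimum uncertainty in momentum is:
Δp_min = ℏ/(2Δx)
Δp_min = (1.055e-34 J·s) / (2 × 1.940e-09 m)
Δp_min = 2.718e-26 kg·m/s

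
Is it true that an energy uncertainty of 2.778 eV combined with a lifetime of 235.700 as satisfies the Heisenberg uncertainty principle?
Yes, it satisfies the uncertainty relation.

Calculate the product ΔEΔt:
ΔE = 2.778 eV = 4.451e-19 J
ΔEΔt = (4.451e-19 J) × (2.357e-16 s)
ΔEΔt = 1.049e-34 J·s

Compare to the minimum allowed value ℏ/2:
ℏ/2 = 5.273e-35 J·s

Since ΔEΔt = 1.049e-34 J·s ≥ 5.273e-35 J·s = ℏ/2,
this satisfies the uncertainty relation.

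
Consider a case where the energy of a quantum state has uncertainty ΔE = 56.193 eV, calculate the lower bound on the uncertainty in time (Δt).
5.857 as

Using the energy-time uncertainty principle:
ΔEΔt ≥ ℏ/2

The minimum uncertainty in time is:
Δt_min = ℏ/(2ΔE)
Δt_min = (1.055e-34 J·s) / (2 × 9.003e-18 J)
Δt_min = 5.857e-18 s = 5.857 as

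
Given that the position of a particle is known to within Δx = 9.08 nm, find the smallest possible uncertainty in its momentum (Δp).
5.807 × 10^-27 kg·m/s

Using the Heisenberg uncertainty principle:
ΔxΔp ≥ ℏ/2

The minimum uncertainty in momentum is:
Δp_min = ℏ/(2Δx)
Δp_min = (1.055e-34 J·s) / (2 × 9.080e-09 m)
Δp_min = 5.807e-27 kg·m/s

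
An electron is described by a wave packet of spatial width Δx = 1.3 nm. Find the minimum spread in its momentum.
4.056 × 10^-26 kg·m/s

For a wave packet, the spatial width Δx and momentum spread Δp are related by the uncertainty principle:
ΔxΔp ≥ ℏ/2

The minimum momentum spread is:
Δp_min = ℏ/(2Δx)
Δp_min = (1.055e-34 J·s) / (2 × 1.300e-09 m)
Δp_min = 4.056e-26 kg·m/s

A wave packet cannot have both a well-defined position and well-defined momentum.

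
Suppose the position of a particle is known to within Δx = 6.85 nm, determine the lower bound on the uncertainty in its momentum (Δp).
7.698 × 10^-27 kg·m/s

Using the Heisenberg uncertainty principle:
ΔxΔp ≥ ℏ/2

The minimum uncertainty in momentum is:
Δp_min = ℏ/(2Δx)
Δp_min = (1.055e-34 J·s) / (2 × 6.850e-09 m)
Δp_min = 7.698e-27 kg·m/s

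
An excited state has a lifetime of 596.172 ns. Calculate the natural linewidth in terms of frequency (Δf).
133.481 kHz

Using the energy-time uncertainty principle and E = hf:
ΔEΔt ≥ ℏ/2
hΔf·Δt ≥ ℏ/2

The minimum frequency uncertainty is:
Δf = ℏ/(2hτ) = 1/(4πτ)
Δf = 1/(4π × 5.962e-07 s)
Δf = 1.335e+05 Hz = 133.481 kHz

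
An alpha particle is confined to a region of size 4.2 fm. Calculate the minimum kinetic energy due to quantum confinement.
74.025 keV

Using the uncertainty principle:

1. Position uncertainty: Δx ≈ 4.200e-15 m
2. Minimum momentum uncertainty: Δp = ℏ/(2Δx) = 1.255e-20 kg·m/s
3. Minimum kinetic energy:
   KE = (Δp)²/(2m) = (1.255e-20)²/(2 × 6.645e-27 kg)
   KE = 1.186e-14 J = 74.025 keV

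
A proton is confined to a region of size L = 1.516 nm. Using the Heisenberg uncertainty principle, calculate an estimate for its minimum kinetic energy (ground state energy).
2.257 μeV

Using the uncertainty principle to estimate ground state energy:

1. The position uncertainty is approximately the confinement size:
   Δx ≈ L = 1.516e-09 m

2. From ΔxΔp ≥ ℏ/2, the minimum momentum uncertainty is:
   Δp ≈ ℏ/(2L) = 3.478e-26 kg·m/s

3. The kinetic energy is approximately:
   KE ≈ (Δp)²/(2m) = (3.478e-26)²/(2 × 1.673e-27 kg)
   KE ≈ 3.616e-25 J = 2.257 μeV

This is an order-of-magnitude estimate of the ground state energy.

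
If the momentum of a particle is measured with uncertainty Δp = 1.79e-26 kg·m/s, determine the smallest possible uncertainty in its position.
2.946 nm

Using the Heisenberg uncertainty principle:
ΔxΔp ≥ ℏ/2

The minimum uncertainty in position is:
Δx_min = ℏ/(2Δp)
Δx_min = (1.055e-34 J·s) / (2 × 1.790e-26 kg·m/s)
Δx_min = 2.946e-09 m = 2.946 nm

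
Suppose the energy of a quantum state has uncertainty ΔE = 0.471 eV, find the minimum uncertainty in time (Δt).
698.739 as

Using the energy-time uncertainty principle:
ΔEΔt ≥ ℏ/2

The minimum uncertainty in time is:
Δt_min = ℏ/(2ΔE)
Δt_min = (1.055e-34 J·s) / (2 × 7.546e-20 J)
Δt_min = 6.987e-16 s = 698.739 as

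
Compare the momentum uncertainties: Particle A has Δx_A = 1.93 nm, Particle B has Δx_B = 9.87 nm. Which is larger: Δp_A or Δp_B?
Particle A has the larger minimum momentum uncertainty, by a factor of 5.11.

For each particle, the minimum momentum uncertainty is Δp_min = ℏ/(2Δx):

Particle A: Δp_A = ℏ/(2×1.930e-09 m) = 2.732e-26 kg·m/s
Particle B: Δp_B = ℏ/(2×9.870e-09 m) = 5.342e-27 kg·m/s

Ratio: Δp_A/Δp_B = 5.11

Since Δp_min ∝ 1/Δx, the particle with smaller position uncertainty (A) has larger momentum uncertainty.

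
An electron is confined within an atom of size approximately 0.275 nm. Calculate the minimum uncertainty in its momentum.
1.917 × 10^-25 kg·m/s

Using the Heisenberg uncertainty principle:
ΔxΔp ≥ ℏ/2

With Δx ≈ L = 2.750e-10 m (the confinement size):
Δp_min = ℏ/(2Δx)
Δp_min = (1.055e-34 J·s) / (2 × 2.750e-10 m)
Δp_min = 1.917e-25 kg·m/s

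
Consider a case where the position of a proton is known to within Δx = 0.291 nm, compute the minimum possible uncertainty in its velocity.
108.332 m/s

Using the Heisenberg uncertainty principle and Δp = mΔv:
ΔxΔp ≥ ℏ/2
Δx(mΔv) ≥ ℏ/2

The minimum uncertainty in velocity is:
Δv_min = ℏ/(2mΔx)
Δv_min = (1.055e-34 J·s) / (2 × 1.673e-27 kg × 2.910e-10 m)
Δv_min = 1.083e+02 m/s = 108.332 m/s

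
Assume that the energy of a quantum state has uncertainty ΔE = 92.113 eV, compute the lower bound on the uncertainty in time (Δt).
3.573 as

Using the energy-time uncertainty principle:
ΔEΔt ≥ ℏ/2

The minimum uncertainty in time is:
Δt_min = ℏ/(2ΔE)
Δt_min = (1.055e-34 J·s) / (2 × 1.476e-17 J)
Δt_min = 3.573e-18 s = 3.573 as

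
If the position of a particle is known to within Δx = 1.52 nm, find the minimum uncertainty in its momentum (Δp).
3.469 × 10^-26 kg·m/s

Using the Heisenberg uncertainty principle:
ΔxΔp ≥ ℏ/2

The minimum uncertainty in momentum is:
Δp_min = ℏ/(2Δx)
Δp_min = (1.055e-34 J·s) / (2 × 1.520e-09 m)
Δp_min = 3.469e-26 kg·m/s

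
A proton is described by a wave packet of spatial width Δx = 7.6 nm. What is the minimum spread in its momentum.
6.938 × 10^-27 kg·m/s

For a wave packet, the spatial width Δx and momentum spread Δp are related by the uncertainty principle:
ΔxΔp ≥ ℏ/2

The minimum momentum spread is:
Δp_min = ℏ/(2Δx)
Δp_min = (1.055e-34 J·s) / (2 × 7.600e-09 m)
Δp_min = 6.938e-27 kg·m/s

A wave packet cannot have both a well-defined position and well-defined momentum.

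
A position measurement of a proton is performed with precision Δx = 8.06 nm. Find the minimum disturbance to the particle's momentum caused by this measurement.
6.542 × 10^-27 kg·m/s

The uncertainty principle implies that measuring position disturbs momentum:
ΔxΔp ≥ ℏ/2

When we measure position with precision Δx, we necessarily introduce a momentum uncertainty:
Δp ≥ ℏ/(2Δx)
Δp_min = (1.055e-34 J·s) / (2 × 8.060e-09 m)
Δp_min = 6.542e-27 kg·m/s

The more precisely we measure position, the greater the momentum disturbance.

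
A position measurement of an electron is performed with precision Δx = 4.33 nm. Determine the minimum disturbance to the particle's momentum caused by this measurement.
1.218 × 10^-26 kg·m/s

The uncertainty principle implies that measuring position disturbs momentum:
ΔxΔp ≥ ℏ/2

When we measure position with precision Δx, we necessarily introduce a momentum uncertainty:
Δp ≥ ℏ/(2Δx)
Δp_min = (1.055e-34 J·s) / (2 × 4.330e-09 m)
Δp_min = 1.218e-26 kg·m/s

The more precisely we measure position, the greater the momentum disturbance.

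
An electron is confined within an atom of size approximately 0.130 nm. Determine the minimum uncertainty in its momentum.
4.056 × 10^-25 kg·m/s

Using the Heisenberg uncertainty principle:
ΔxΔp ≥ ℏ/2

With Δx ≈ L = 1.300e-10 m (the confinement size):
Δp_min = ℏ/(2Δx)
Δp_min = (1.055e-34 J·s) / (2 × 1.300e-10 m)
Δp_min = 4.056e-25 kg·m/s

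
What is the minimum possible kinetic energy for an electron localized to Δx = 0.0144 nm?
45.934 eV

Localizing a particle requires giving it sufficient momentum uncertainty:

1. From uncertainty principle: Δp ≥ ℏ/(2Δx)
   Δp_min = (1.055e-34 J·s) / (2 × 1.440e-11 m)
   Δp_min = 3.662e-24 kg·m/s

2. This momentum uncertainty corresponds to kinetic energy:
   KE ≈ (Δp)²/(2m) = (3.662e-24)²/(2 × 9.109e-31 kg)
   KE = 7.360e-18 J = 45.934 eV

Tighter localization requires more energy.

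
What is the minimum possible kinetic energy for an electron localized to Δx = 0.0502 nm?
3.780 eV

Localizing a particle requires giving it sufficient momentum uncertainty:

1. From uncertainty principle: Δp ≥ ℏ/(2Δx)
   Δp_min = (1.055e-34 J·s) / (2 × 5.020e-11 m)
   Δp_min = 1.050e-24 kg·m/s

2. This momentum uncertainty corresponds to kinetic energy:
   KE ≈ (Δp)²/(2m) = (1.050e-24)²/(2 × 9.109e-31 kg)
   KE = 6.056e-19 J = 3.780 eV

Tighter localization requires more energy.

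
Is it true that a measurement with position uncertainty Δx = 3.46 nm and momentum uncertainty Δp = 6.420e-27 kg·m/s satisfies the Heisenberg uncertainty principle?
No, it violates the uncertainty principle (impossible measurement).

Calculate the product ΔxΔp:
ΔxΔp = (3.460e-09 m) × (6.420e-27 kg·m/s)
ΔxΔp = 2.221e-35 J·s

Compare to the minimum allowed value ℏ/2:
ℏ/2 = 5.273e-35 J·s

Since ΔxΔp = 2.221e-35 J·s < 5.273e-35 J·s = ℏ/2,
the measurement violates the uncertainty principle.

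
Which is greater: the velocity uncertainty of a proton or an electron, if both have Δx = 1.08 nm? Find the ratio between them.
The electron has the larger minimum velocity uncertainty, by a ratio of 1836.2.

For both particles, Δp_min = ℏ/(2Δx) = 4.882e-26 kg·m/s (same for both).

The velocity uncertainty is Δv = Δp/m:
- proton: Δv = 4.882e-26 / 1.673e-27 = 2.919e+01 m/s = 29.189 m/s
- electron: Δv = 4.882e-26 / 9.109e-31 = 5.360e+04 m/s = 53.596 km/s

Ratio: 5.360e+04 / 2.919e+01 = 1836.2

The lighter particle has larger velocity uncertainty because Δv ∝ 1/m.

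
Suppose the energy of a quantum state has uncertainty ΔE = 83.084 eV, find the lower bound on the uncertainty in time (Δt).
3.961 as

Using the energy-time uncertainty principle:
ΔEΔt ≥ ℏ/2

The minimum uncertainty in time is:
Δt_min = ℏ/(2ΔE)
Δt_min = (1.055e-34 J·s) / (2 × 1.331e-17 J)
Δt_min = 3.961e-18 s = 3.961 as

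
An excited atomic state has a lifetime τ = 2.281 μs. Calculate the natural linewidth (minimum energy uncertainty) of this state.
144.281 peV

Using the energy-time uncertainty principle:
ΔEΔt ≥ ℏ/2

The lifetime τ represents the time uncertainty Δt.
The natural linewidth (minimum energy uncertainty) is:

ΔE = ℏ/(2τ)
ΔE = (1.055e-34 J·s) / (2 × 2.281e-06 s)
ΔE = 2.312e-29 J = 144.281 peV

This natural linewidth limits the precision of spectroscopic measurements.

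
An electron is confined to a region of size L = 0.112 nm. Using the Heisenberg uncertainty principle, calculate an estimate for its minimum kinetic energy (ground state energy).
759.324 meV

Using the uncertainty principle to estimate ground state energy:

1. The position uncertainty is approximately the confinement size:
   Δx ≈ L = 1.120e-10 m

2. From ΔxΔp ≥ ℏ/2, the minimum momentum uncertainty is:
   Δp ≈ ℏ/(2L) = 4.708e-25 kg·m/s

3. The kinetic energy is approximately:
   KE ≈ (Δp)²/(2m) = (4.708e-25)²/(2 × 9.109e-31 kg)
   KE ≈ 1.217e-19 J = 759.324 meV

This is an order-of-magnitude estimate of the ground state energy.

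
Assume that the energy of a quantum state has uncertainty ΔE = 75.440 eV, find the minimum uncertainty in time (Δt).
4.362 as

Using the energy-time uncertainty principle:
ΔEΔt ≥ ℏ/2

The minimum uncertainty in time is:
Δt_min = ℏ/(2ΔE)
Δt_min = (1.055e-34 J·s) / (2 × 1.209e-17 J)
Δt_min = 4.362e-18 s = 4.362 as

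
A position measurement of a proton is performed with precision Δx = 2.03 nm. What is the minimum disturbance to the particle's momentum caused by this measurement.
2.597 × 10^-26 kg·m/s

The uncertainty principle implies that measuring position disturbs momentum:
ΔxΔp ≥ ℏ/2

When we measure position with precision Δx, we necessarily introduce a momentum uncertainty:
Δp ≥ ℏ/(2Δx)
Δp_min = (1.055e-34 J·s) / (2 × 2.030e-09 m)
Δp_min = 2.597e-26 kg·m/s

The more precisely we measure position, the greater the momentum disturbance.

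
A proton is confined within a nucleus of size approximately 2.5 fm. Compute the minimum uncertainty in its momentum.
2.109 × 10^-20 kg·m/s

Using the Heisenberg uncertainty principle:
ΔxΔp ≥ ℏ/2

With Δx ≈ L = 2.500e-15 m (the confinement size):
Δp_min = ℏ/(2Δx)
Δp_min = (1.055e-34 J·s) / (2 × 2.500e-15 m)
Δp_min = 2.109e-20 kg·m/s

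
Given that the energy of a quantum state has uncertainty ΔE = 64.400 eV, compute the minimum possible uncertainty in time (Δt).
5.110 as

Using the energy-time uncertainty principle:
ΔEΔt ≥ ℏ/2

The minimum uncertainty in time is:
Δt_min = ℏ/(2ΔE)
Δt_min = (1.055e-34 J·s) / (2 × 1.032e-17 J)
Δt_min = 5.110e-18 s = 5.110 as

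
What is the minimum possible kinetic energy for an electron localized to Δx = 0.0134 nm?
53.046 eV

Localizing a particle requires giving it sufficient momentum uncertainty:

1. From uncertainty principle: Δp ≥ ℏ/(2Δx)
   Δp_min = (1.055e-34 J·s) / (2 × 1.340e-11 m)
   Δp_min = 3.935e-24 kg·m/s

2. This momentum uncertainty corresponds to kinetic energy:
   KE ≈ (Δp)²/(2m) = (3.935e-24)²/(2 × 9.109e-31 kg)
   KE = 8.499e-18 J = 53.046 eV

Tighter localization requires more energy.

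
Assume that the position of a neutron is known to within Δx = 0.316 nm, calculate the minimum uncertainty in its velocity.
99.624 m/s

Using the Heisenberg uncertainty principle and Δp = mΔv:
ΔxΔp ≥ ℏ/2
Δx(mΔv) ≥ ℏ/2

The minimum uncertainty in velocity is:
Δv_min = ℏ/(2mΔx)
Δv_min = (1.055e-34 J·s) / (2 × 1.675e-27 kg × 3.160e-10 m)
Δv_min = 9.962e+01 m/s = 99.624 m/s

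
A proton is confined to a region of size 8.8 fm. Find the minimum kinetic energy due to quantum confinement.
66.987 keV

Using the uncertainty principle:

1. Position uncertainty: Δx ≈ 8.800e-15 m
2. Minimum momentum uncertainty: Δp = ℏ/(2Δx) = 5.992e-21 kg·m/s
3. Minimum kinetic energy:
   KE = (Δp)²/(2m) = (5.992e-21)²/(2 × 1.673e-27 kg)
   KE = 1.073e-14 J = 66.987 keV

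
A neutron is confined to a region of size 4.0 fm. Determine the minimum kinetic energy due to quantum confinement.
323.770 keV

Using the uncertainty principle:

1. Position uncertainty: Δx ≈ 4.000e-15 m
2. Minimum momentum uncertainty: Δp = ℏ/(2Δx) = 1.318e-20 kg·m/s
3. Minimum kinetic energy:
   KE = (Δp)²/(2m) = (1.318e-20)²/(2 × 1.675e-27 kg)
   KE = 5.187e-14 J = 323.770 keV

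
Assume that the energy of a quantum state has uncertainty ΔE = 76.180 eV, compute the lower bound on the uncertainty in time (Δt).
4.320 as

Using the energy-time uncertainty principle:
ΔEΔt ≥ ℏ/2

The minimum uncertainty in time is:
Δt_min = ℏ/(2ΔE)
Δt_min = (1.055e-34 J·s) / (2 × 1.221e-17 J)
Δt_min = 4.320e-18 s = 4.320 as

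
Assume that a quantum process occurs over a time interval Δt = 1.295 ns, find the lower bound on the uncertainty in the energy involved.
254.136 neV

Using the energy-time uncertainty principle:
ΔEΔt ≥ ℏ/2

The minimum uncertainty in energy is:
ΔE_min = ℏ/(2Δt)
ΔE_min = (1.055e-34 J·s) / (2 × 1.295e-09 s)
ΔE_min = 4.072e-26 J = 254.136 neV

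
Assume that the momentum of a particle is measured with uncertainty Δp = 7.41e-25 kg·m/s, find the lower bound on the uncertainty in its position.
71.159 pm

Using the Heisenberg uncertainty principle:
ΔxΔp ≥ ℏ/2

The minimum uncertainty in position is:
Δx_min = ℏ/(2Δp)
Δx_min = (1.055e-34 J·s) / (2 × 7.410e-25 kg·m/s)
Δx_min = 7.116e-11 m = 71.159 pm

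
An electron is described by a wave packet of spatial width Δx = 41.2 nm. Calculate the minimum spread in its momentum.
1.280 × 10^-27 kg·m/s

For a wave packet, the spatial width Δx and momentum spread Δp are related by the uncertainty principle:
ΔxΔp ≥ ℏ/2

The minimum momentum spread is:
Δp_min = ℏ/(2Δx)
Δp_min = (1.055e-34 J·s) / (2 × 4.120e-08 m)
Δp_min = 1.280e-27 kg·m/s

A wave packet cannot have both a well-defined position and well-defined momentum.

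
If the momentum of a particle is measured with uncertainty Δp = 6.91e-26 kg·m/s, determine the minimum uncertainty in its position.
763.077 pm

Using the Heisenberg uncertainty principle:
ΔxΔp ≥ ℏ/2

The minimum uncertainty in position is:
Δx_min = ℏ/(2Δp)
Δx_min = (1.055e-34 J·s) / (2 × 6.910e-26 kg·m/s)
Δx_min = 7.631e-10 m = 763.077 pm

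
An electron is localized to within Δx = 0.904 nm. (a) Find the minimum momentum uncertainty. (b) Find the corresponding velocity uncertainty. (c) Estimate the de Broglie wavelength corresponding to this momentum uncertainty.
(a) Δp_min = 5.833 × 10^-26 kg·m/s
(b) Δv_min = 64.031 km/s
(c) λ_dB = 11.360 nm

Step-by-step:

(a) From the uncertainty principle:
Δp_min = ℏ/(2Δx) = (1.055e-34 J·s)/(2 × 9.040e-10 m) = 5.833e-26 kg·m/s

(b) The velocity uncertainty:
Δv = Δp/m = (5.833e-26 kg·m/s)/(9.109e-31 kg) = 6.403e+04 m/s = 64.031 km/s

(c) The de Broglie wavelength for this momentum:
λ = h/p = (6.626e-34 J·s)/(5.833e-26 kg·m/s) = 1.136e-08 m = 11.360 nm

Note: The de Broglie wavelength is comparable to the localization size, as expected from wave-particle duality.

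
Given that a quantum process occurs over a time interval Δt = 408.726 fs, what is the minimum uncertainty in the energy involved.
805.200 μeV

Using the energy-time uncertainty principle:
ΔEΔt ≥ ℏ/2

The minimum uncertainty in energy is:
ΔE_min = ℏ/(2Δt)
ΔE_min = (1.055e-34 J·s) / (2 × 4.087e-13 s)
ΔE_min = 1.290e-22 J = 805.200 μeV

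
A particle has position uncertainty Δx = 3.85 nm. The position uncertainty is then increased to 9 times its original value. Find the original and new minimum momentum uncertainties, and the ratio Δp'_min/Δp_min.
Original Δp_min = 1.370 × 10^-26 kg·m/s; new Δp'_min = 1.522 × 10^-27 kg·m/s; ratio Δp'_min/Δp_min = 1/9.

From the uncertainty principle ΔxΔp ≥ ℏ/2, the minimum momentum uncertainty is Δp_min = ℏ/(2Δx).

Original (Δx = 3.85 nm = 3.850e-09 m):
Δp_min = (1.055e-34 J·s)/(2 × 3.850e-09 m) = 1.370e-26 kg·m/s

When Δx → 9Δx:
Δp'_min = ℏ/(2 × 9Δx) = (1/9) × ℏ/(2Δx) = (1/9) × Δp_min
Δp'_min = 1/9 × 1.370e-26 kg·m/s = 1.522e-27 kg·m/s

Since Δp_min ∝ 1/Δx, when Δx is increased to 9 times its original value, Δp_min decreases to 1/9 of its original value.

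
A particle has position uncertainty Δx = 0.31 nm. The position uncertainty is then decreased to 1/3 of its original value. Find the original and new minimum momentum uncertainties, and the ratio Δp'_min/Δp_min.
Original Δp_min = 1.701 × 10^-25 kg·m/s; new Δp'_min = 5.103 × 10^-25 kg·m/s; ratio Δp'_min/Δp_min = 3.

From the uncertainty principle ΔxΔp ≥ ℏ/2, the minimum momentum uncertainty is Δp_min = ℏ/(2Δx).

Original (Δx = 0.31 nm = 3.100e-10 m):
Δp_min = (1.055e-34 J·s)/(2 × 3.100e-10 m) = 1.701e-25 kg·m/s

When Δx → (1/3)Δx:
Δp'_min = ℏ/(2 × (1/3)Δx) = 3 × ℏ/(2Δx) = 3 × Δp_min
Δp'_min = 3 × 1.701e-25 kg·m/s = 5.103e-25 kg·m/s

Since Δp_min ∝ 1/Δx, when Δx is decreased to 1/3 of its original value, Δp_min increases to 3 times its original value.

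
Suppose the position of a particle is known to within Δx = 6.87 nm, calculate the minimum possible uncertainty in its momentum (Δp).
7.675 × 10^-27 kg·m/s

Using the Heisenberg uncertainty principle:
ΔxΔp ≥ ℏ/2

The minimum uncertainty in momentum is:
Δp_min = ℏ/(2Δx)
Δp_min = (1.055e-34 J·s) / (2 × 6.870e-09 m)
Δp_min = 7.675e-27 kg·m/s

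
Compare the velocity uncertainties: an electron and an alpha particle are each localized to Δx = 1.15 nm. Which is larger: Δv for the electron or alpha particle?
The electron has the larger minimum velocity uncertainty, by a ratio of 7294.3.

For both particles, Δp_min = ℏ/(2Δx) = 4.585e-26 kg·m/s (same for both).

The velocity uncertainty is Δv = Δp/m:
- electron: Δv = 4.585e-26 / 9.109e-31 = 5.033e+04 m/s = 50.334 km/s
- alpha particle: Δv = 4.585e-26 / 6.645e-27 = 6.900e+00 m/s = 6.900 m/s

Ratio: 5.033e+04 / 6.900e+00 = 7294.3

The lighter particle has larger velocity uncertainty because Δv ∝ 1/m.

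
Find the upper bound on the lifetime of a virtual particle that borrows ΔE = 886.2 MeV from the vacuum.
3.714 × 10^-25 s

Using the energy-time uncertainty principle:
ΔEΔt ≥ ℏ/2

For a virtual particle borrowing energy ΔE, the maximum lifetime is:
Δt_max = ℏ/(2ΔE)

Converting energy:
ΔE = 886.2 MeV = 1.420e-10 J

Δt_max = (1.055e-34 J·s) / (2 × 1.420e-10 J)
Δt_max = 3.714e-25 s = 3.714 × 10^-25 s

Virtual particles with higher borrowed energy exist for shorter times.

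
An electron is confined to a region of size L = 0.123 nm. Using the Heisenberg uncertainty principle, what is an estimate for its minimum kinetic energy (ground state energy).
629.583 meV

Using the uncertainty principle to estimate ground state energy:

1. The position uncertainty is approximately the confinement size:
   Δx ≈ L = 1.230e-10 m

2. From ΔxΔp ≥ ℏ/2, the minimum momentum uncertainty is:
   Δp ≈ ℏ/(2L) = 4.287e-25 kg·m/s

3. The kinetic energy is approximately:
   KE ≈ (Δp)²/(2m) = (4.287e-25)²/(2 × 9.109e-31 kg)
   KE ≈ 1.009e-19 J = 629.583 meV

This is an order-of-magnitude estimate of the ground state energy.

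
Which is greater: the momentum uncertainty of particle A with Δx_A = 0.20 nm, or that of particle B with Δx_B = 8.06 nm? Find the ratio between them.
Particle A has the larger minimum momentum uncertainty, by a factor of 40.30.

For each particle, the minimum momentum uncertainty is Δp_min = ℏ/(2Δx):

Particle A: Δp_A = ℏ/(2×2.000e-10 m) = 2.636e-25 kg·m/s
Particle B: Δp_B = ℏ/(2×8.060e-09 m) = 6.542e-27 kg·m/s

Ratio: Δp_A/Δp_B = 40.30

Since Δp_min ∝ 1/Δx, the particle with smaller position uncertainty (A) has larger momentum uncertainty.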